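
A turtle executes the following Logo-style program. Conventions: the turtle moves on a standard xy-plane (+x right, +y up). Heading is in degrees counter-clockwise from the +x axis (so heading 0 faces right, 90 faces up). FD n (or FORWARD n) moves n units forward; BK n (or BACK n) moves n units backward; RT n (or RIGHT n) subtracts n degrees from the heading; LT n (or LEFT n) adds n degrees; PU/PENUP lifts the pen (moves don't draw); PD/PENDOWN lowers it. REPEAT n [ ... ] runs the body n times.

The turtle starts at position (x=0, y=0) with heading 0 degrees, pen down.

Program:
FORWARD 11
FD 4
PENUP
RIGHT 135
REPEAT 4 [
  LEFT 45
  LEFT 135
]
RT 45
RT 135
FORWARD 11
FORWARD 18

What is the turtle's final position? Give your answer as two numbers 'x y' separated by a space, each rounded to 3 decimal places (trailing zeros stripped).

Executing turtle program step by step:
Start: pos=(0,0), heading=0, pen down
FD 11: (0,0) -> (11,0) [heading=0, draw]
FD 4: (11,0) -> (15,0) [heading=0, draw]
PU: pen up
RT 135: heading 0 -> 225
REPEAT 4 [
  -- iteration 1/4 --
  LT 45: heading 225 -> 270
  LT 135: heading 270 -> 45
  -- iteration 2/4 --
  LT 45: heading 45 -> 90
  LT 135: heading 90 -> 225
  -- iteration 3/4 --
  LT 45: heading 225 -> 270
  LT 135: heading 270 -> 45
  -- iteration 4/4 --
  LT 45: heading 45 -> 90
  LT 135: heading 90 -> 225
]
RT 45: heading 225 -> 180
RT 135: heading 180 -> 45
FD 11: (15,0) -> (22.778,7.778) [heading=45, move]
FD 18: (22.778,7.778) -> (35.506,20.506) [heading=45, move]
Final: pos=(35.506,20.506), heading=45, 2 segment(s) drawn

Answer: 35.506 20.506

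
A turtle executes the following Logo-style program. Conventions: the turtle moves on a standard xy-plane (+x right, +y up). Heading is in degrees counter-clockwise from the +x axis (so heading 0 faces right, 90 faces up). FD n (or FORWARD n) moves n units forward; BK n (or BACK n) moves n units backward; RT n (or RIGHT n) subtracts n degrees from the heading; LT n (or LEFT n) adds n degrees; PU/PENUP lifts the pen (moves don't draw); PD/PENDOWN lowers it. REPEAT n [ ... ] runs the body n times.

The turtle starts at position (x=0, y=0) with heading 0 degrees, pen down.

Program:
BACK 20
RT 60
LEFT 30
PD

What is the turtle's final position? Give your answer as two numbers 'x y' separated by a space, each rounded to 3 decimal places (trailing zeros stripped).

Answer: -20 0

Derivation:
Executing turtle program step by step:
Start: pos=(0,0), heading=0, pen down
BK 20: (0,0) -> (-20,0) [heading=0, draw]
RT 60: heading 0 -> 300
LT 30: heading 300 -> 330
PD: pen down
Final: pos=(-20,0), heading=330, 1 segment(s) drawn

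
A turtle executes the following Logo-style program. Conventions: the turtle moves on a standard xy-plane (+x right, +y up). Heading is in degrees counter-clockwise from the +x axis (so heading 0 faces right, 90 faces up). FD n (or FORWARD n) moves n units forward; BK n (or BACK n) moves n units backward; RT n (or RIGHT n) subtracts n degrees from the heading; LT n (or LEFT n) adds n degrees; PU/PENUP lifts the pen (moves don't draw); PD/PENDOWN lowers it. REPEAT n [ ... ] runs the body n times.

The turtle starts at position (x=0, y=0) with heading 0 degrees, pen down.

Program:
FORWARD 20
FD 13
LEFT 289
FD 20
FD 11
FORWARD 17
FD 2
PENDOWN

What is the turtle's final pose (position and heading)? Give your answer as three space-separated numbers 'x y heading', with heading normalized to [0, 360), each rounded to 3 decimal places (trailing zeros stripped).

Executing turtle program step by step:
Start: pos=(0,0), heading=0, pen down
FD 20: (0,0) -> (20,0) [heading=0, draw]
FD 13: (20,0) -> (33,0) [heading=0, draw]
LT 289: heading 0 -> 289
FD 20: (33,0) -> (39.511,-18.91) [heading=289, draw]
FD 11: (39.511,-18.91) -> (43.093,-29.311) [heading=289, draw]
FD 17: (43.093,-29.311) -> (48.627,-45.385) [heading=289, draw]
FD 2: (48.627,-45.385) -> (49.278,-47.276) [heading=289, draw]
PD: pen down
Final: pos=(49.278,-47.276), heading=289, 6 segment(s) drawn

Answer: 49.278 -47.276 289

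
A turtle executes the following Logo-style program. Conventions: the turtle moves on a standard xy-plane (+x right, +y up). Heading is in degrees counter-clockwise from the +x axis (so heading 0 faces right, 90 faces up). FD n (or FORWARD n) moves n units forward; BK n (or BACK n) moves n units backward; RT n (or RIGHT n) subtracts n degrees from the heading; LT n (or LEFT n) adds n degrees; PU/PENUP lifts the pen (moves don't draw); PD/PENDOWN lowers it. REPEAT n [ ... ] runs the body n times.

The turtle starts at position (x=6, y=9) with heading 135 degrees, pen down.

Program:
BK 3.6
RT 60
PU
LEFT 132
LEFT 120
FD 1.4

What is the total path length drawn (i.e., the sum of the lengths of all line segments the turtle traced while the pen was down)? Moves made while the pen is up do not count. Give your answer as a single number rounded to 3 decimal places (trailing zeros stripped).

Answer: 3.6

Derivation:
Executing turtle program step by step:
Start: pos=(6,9), heading=135, pen down
BK 3.6: (6,9) -> (8.546,6.454) [heading=135, draw]
RT 60: heading 135 -> 75
PU: pen up
LT 132: heading 75 -> 207
LT 120: heading 207 -> 327
FD 1.4: (8.546,6.454) -> (9.72,5.692) [heading=327, move]
Final: pos=(9.72,5.692), heading=327, 1 segment(s) drawn

Segment lengths:
  seg 1: (6,9) -> (8.546,6.454), length = 3.6
Total = 3.6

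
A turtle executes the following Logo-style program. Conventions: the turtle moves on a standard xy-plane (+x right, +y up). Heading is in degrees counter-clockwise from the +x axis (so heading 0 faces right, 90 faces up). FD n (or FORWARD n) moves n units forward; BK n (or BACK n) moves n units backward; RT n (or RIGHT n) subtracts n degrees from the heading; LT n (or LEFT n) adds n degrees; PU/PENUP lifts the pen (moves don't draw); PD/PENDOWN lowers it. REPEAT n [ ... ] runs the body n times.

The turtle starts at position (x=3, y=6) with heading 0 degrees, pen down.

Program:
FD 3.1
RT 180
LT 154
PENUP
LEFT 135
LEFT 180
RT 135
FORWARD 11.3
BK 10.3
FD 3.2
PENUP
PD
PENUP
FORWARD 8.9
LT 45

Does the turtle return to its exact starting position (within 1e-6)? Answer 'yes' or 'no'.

Answer: no

Derivation:
Executing turtle program step by step:
Start: pos=(3,6), heading=0, pen down
FD 3.1: (3,6) -> (6.1,6) [heading=0, draw]
RT 180: heading 0 -> 180
LT 154: heading 180 -> 334
PU: pen up
LT 135: heading 334 -> 109
LT 180: heading 109 -> 289
RT 135: heading 289 -> 154
FD 11.3: (6.1,6) -> (-4.056,10.954) [heading=154, move]
BK 10.3: (-4.056,10.954) -> (5.201,6.438) [heading=154, move]
FD 3.2: (5.201,6.438) -> (2.325,7.841) [heading=154, move]
PU: pen up
PD: pen down
PU: pen up
FD 8.9: (2.325,7.841) -> (-5.674,11.743) [heading=154, move]
LT 45: heading 154 -> 199
Final: pos=(-5.674,11.743), heading=199, 1 segment(s) drawn

Start position: (3, 6)
Final position: (-5.674, 11.743)
Distance = 10.403; >= 1e-6 -> NOT closed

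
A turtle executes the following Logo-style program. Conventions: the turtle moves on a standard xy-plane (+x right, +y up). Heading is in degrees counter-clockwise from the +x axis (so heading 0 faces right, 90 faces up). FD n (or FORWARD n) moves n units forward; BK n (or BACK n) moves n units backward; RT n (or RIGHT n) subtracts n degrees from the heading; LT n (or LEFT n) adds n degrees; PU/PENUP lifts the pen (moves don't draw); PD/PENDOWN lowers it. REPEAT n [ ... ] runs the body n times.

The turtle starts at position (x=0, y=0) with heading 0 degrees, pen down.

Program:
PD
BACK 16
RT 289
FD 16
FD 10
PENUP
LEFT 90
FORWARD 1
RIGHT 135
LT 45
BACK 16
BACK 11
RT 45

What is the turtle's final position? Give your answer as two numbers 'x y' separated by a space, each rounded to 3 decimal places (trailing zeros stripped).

Executing turtle program step by step:
Start: pos=(0,0), heading=0, pen down
PD: pen down
BK 16: (0,0) -> (-16,0) [heading=0, draw]
RT 289: heading 0 -> 71
FD 16: (-16,0) -> (-10.791,15.128) [heading=71, draw]
FD 10: (-10.791,15.128) -> (-7.535,24.583) [heading=71, draw]
PU: pen up
LT 90: heading 71 -> 161
FD 1: (-7.535,24.583) -> (-8.481,24.909) [heading=161, move]
RT 135: heading 161 -> 26
LT 45: heading 26 -> 71
BK 16: (-8.481,24.909) -> (-13.69,9.781) [heading=71, move]
BK 11: (-13.69,9.781) -> (-17.271,-0.62) [heading=71, move]
RT 45: heading 71 -> 26
Final: pos=(-17.271,-0.62), heading=26, 3 segment(s) drawn

Answer: -17.271 -0.62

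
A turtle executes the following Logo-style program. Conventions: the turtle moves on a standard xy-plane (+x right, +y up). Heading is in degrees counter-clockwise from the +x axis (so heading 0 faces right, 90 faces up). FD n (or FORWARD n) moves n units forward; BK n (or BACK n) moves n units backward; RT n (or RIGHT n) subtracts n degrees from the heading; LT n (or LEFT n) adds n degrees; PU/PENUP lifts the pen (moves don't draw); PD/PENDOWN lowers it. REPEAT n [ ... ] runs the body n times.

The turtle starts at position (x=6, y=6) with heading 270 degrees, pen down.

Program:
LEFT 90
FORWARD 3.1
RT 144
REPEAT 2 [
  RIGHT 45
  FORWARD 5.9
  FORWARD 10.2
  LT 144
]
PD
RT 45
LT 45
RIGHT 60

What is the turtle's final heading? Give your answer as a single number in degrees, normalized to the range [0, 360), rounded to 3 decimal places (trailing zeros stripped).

Answer: 354

Derivation:
Executing turtle program step by step:
Start: pos=(6,6), heading=270, pen down
LT 90: heading 270 -> 0
FD 3.1: (6,6) -> (9.1,6) [heading=0, draw]
RT 144: heading 0 -> 216
REPEAT 2 [
  -- iteration 1/2 --
  RT 45: heading 216 -> 171
  FD 5.9: (9.1,6) -> (3.273,6.923) [heading=171, draw]
  FD 10.2: (3.273,6.923) -> (-6.802,8.519) [heading=171, draw]
  LT 144: heading 171 -> 315
  -- iteration 2/2 --
  RT 45: heading 315 -> 270
  FD 5.9: (-6.802,8.519) -> (-6.802,2.619) [heading=270, draw]
  FD 10.2: (-6.802,2.619) -> (-6.802,-7.581) [heading=270, draw]
  LT 144: heading 270 -> 54
]
PD: pen down
RT 45: heading 54 -> 9
LT 45: heading 9 -> 54
RT 60: heading 54 -> 354
Final: pos=(-6.802,-7.581), heading=354, 5 segment(s) drawn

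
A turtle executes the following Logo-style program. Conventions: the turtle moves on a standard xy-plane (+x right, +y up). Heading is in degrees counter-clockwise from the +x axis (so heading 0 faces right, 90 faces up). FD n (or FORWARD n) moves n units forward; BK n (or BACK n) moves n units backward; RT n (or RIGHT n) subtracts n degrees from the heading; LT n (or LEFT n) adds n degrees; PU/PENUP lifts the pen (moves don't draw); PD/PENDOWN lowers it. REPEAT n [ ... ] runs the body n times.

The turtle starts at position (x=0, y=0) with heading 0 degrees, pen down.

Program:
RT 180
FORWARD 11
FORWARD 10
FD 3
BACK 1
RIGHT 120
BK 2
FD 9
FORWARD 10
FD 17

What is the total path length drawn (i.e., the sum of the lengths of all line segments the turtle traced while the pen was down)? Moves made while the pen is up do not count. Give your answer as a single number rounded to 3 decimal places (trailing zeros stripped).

Executing turtle program step by step:
Start: pos=(0,0), heading=0, pen down
RT 180: heading 0 -> 180
FD 11: (0,0) -> (-11,0) [heading=180, draw]
FD 10: (-11,0) -> (-21,0) [heading=180, draw]
FD 3: (-21,0) -> (-24,0) [heading=180, draw]
BK 1: (-24,0) -> (-23,0) [heading=180, draw]
RT 120: heading 180 -> 60
BK 2: (-23,0) -> (-24,-1.732) [heading=60, draw]
FD 9: (-24,-1.732) -> (-19.5,6.062) [heading=60, draw]
FD 10: (-19.5,6.062) -> (-14.5,14.722) [heading=60, draw]
FD 17: (-14.5,14.722) -> (-6,29.445) [heading=60, draw]
Final: pos=(-6,29.445), heading=60, 8 segment(s) drawn

Segment lengths:
  seg 1: (0,0) -> (-11,0), length = 11
  seg 2: (-11,0) -> (-21,0), length = 10
  seg 3: (-21,0) -> (-24,0), length = 3
  seg 4: (-24,0) -> (-23,0), length = 1
  seg 5: (-23,0) -> (-24,-1.732), length = 2
  seg 6: (-24,-1.732) -> (-19.5,6.062), length = 9
  seg 7: (-19.5,6.062) -> (-14.5,14.722), length = 10
  seg 8: (-14.5,14.722) -> (-6,29.445), length = 17
Total = 63

Answer: 63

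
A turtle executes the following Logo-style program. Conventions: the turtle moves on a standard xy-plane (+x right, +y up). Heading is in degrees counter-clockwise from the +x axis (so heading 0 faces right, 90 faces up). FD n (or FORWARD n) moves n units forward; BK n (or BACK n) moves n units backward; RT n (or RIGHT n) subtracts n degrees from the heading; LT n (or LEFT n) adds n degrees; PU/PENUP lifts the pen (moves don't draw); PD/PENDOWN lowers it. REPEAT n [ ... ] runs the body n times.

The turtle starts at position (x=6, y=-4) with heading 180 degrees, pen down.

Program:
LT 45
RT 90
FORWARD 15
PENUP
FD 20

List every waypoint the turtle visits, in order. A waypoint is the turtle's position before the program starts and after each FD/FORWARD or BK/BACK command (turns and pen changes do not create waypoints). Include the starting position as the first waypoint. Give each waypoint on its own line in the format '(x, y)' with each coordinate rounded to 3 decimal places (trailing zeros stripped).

Executing turtle program step by step:
Start: pos=(6,-4), heading=180, pen down
LT 45: heading 180 -> 225
RT 90: heading 225 -> 135
FD 15: (6,-4) -> (-4.607,6.607) [heading=135, draw]
PU: pen up
FD 20: (-4.607,6.607) -> (-18.749,20.749) [heading=135, move]
Final: pos=(-18.749,20.749), heading=135, 1 segment(s) drawn
Waypoints (3 total):
(6, -4)
(-4.607, 6.607)
(-18.749, 20.749)

Answer: (6, -4)
(-4.607, 6.607)
(-18.749, 20.749)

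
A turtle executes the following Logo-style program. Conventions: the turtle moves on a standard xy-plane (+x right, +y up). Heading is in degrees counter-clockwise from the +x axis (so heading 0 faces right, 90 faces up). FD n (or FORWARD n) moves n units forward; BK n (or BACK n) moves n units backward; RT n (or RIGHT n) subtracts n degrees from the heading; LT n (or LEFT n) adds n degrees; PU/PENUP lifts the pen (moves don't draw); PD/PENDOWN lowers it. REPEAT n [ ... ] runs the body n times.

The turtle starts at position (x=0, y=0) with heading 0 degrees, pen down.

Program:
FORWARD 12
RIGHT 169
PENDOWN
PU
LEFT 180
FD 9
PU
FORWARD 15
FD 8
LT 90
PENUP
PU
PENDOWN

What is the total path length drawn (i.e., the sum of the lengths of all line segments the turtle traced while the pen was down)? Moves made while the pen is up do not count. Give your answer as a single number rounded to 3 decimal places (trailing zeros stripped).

Executing turtle program step by step:
Start: pos=(0,0), heading=0, pen down
FD 12: (0,0) -> (12,0) [heading=0, draw]
RT 169: heading 0 -> 191
PD: pen down
PU: pen up
LT 180: heading 191 -> 11
FD 9: (12,0) -> (20.835,1.717) [heading=11, move]
PU: pen up
FD 15: (20.835,1.717) -> (35.559,4.579) [heading=11, move]
FD 8: (35.559,4.579) -> (43.412,6.106) [heading=11, move]
LT 90: heading 11 -> 101
PU: pen up
PU: pen up
PD: pen down
Final: pos=(43.412,6.106), heading=101, 1 segment(s) drawn

Segment lengths:
  seg 1: (0,0) -> (12,0), length = 12
Total = 12

Answer: 12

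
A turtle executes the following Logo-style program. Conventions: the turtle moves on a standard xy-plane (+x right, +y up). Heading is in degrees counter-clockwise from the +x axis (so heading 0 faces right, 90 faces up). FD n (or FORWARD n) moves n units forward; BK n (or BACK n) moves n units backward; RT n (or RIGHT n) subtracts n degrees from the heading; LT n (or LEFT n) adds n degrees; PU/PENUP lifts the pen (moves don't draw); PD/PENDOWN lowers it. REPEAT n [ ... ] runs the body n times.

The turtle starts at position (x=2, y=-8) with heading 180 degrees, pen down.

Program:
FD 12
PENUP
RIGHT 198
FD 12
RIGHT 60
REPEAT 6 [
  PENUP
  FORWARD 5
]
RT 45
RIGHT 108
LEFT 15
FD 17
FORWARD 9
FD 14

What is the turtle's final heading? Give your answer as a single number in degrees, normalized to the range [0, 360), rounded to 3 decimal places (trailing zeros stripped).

Answer: 144

Derivation:
Executing turtle program step by step:
Start: pos=(2,-8), heading=180, pen down
FD 12: (2,-8) -> (-10,-8) [heading=180, draw]
PU: pen up
RT 198: heading 180 -> 342
FD 12: (-10,-8) -> (1.413,-11.708) [heading=342, move]
RT 60: heading 342 -> 282
REPEAT 6 [
  -- iteration 1/6 --
  PU: pen up
  FD 5: (1.413,-11.708) -> (2.452,-16.599) [heading=282, move]
  -- iteration 2/6 --
  PU: pen up
  FD 5: (2.452,-16.599) -> (3.492,-21.49) [heading=282, move]
  -- iteration 3/6 --
  PU: pen up
  FD 5: (3.492,-21.49) -> (4.531,-26.38) [heading=282, move]
  -- iteration 4/6 --
  PU: pen up
  FD 5: (4.531,-26.38) -> (5.571,-31.271) [heading=282, move]
  -- iteration 5/6 --
  PU: pen up
  FD 5: (5.571,-31.271) -> (6.61,-36.162) [heading=282, move]
  -- iteration 6/6 --
  PU: pen up
  FD 5: (6.61,-36.162) -> (7.65,-41.053) [heading=282, move]
]
RT 45: heading 282 -> 237
RT 108: heading 237 -> 129
LT 15: heading 129 -> 144
FD 17: (7.65,-41.053) -> (-6.103,-31.06) [heading=144, move]
FD 9: (-6.103,-31.06) -> (-13.384,-25.77) [heading=144, move]
FD 14: (-13.384,-25.77) -> (-24.711,-17.541) [heading=144, move]
Final: pos=(-24.711,-17.541), heading=144, 1 segment(s) drawn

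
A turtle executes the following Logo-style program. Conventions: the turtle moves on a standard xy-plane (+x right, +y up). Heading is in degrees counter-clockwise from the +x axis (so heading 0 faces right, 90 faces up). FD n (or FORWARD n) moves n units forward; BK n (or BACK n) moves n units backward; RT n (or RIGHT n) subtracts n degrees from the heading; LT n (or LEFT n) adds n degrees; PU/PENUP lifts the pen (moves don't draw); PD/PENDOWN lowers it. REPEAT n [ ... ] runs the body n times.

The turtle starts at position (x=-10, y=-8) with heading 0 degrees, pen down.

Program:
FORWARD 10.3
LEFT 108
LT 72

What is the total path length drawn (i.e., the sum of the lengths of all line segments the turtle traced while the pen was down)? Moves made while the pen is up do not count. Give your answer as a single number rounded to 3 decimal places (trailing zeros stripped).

Executing turtle program step by step:
Start: pos=(-10,-8), heading=0, pen down
FD 10.3: (-10,-8) -> (0.3,-8) [heading=0, draw]
LT 108: heading 0 -> 108
LT 72: heading 108 -> 180
Final: pos=(0.3,-8), heading=180, 1 segment(s) drawn

Segment lengths:
  seg 1: (-10,-8) -> (0.3,-8), length = 10.3
Total = 10.3

Answer: 10.3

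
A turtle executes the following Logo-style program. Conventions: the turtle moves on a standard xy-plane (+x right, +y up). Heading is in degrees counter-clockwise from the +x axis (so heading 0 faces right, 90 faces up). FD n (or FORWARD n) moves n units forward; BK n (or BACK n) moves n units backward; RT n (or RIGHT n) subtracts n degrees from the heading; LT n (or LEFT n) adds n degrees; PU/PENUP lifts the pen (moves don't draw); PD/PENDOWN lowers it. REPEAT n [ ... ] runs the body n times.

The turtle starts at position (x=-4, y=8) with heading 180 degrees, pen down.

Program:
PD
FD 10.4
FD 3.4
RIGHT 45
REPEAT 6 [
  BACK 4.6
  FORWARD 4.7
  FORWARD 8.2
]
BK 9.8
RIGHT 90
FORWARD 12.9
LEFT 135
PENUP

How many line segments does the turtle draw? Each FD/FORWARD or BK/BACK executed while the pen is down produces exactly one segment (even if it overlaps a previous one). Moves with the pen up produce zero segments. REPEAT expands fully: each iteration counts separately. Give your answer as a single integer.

Answer: 22

Derivation:
Executing turtle program step by step:
Start: pos=(-4,8), heading=180, pen down
PD: pen down
FD 10.4: (-4,8) -> (-14.4,8) [heading=180, draw]
FD 3.4: (-14.4,8) -> (-17.8,8) [heading=180, draw]
RT 45: heading 180 -> 135
REPEAT 6 [
  -- iteration 1/6 --
  BK 4.6: (-17.8,8) -> (-14.547,4.747) [heading=135, draw]
  FD 4.7: (-14.547,4.747) -> (-17.871,8.071) [heading=135, draw]
  FD 8.2: (-17.871,8.071) -> (-23.669,13.869) [heading=135, draw]
  -- iteration 2/6 --
  BK 4.6: (-23.669,13.869) -> (-20.416,10.616) [heading=135, draw]
  FD 4.7: (-20.416,10.616) -> (-23.74,13.94) [heading=135, draw]
  FD 8.2: (-23.74,13.94) -> (-29.538,19.738) [heading=135, draw]
  -- iteration 3/6 --
  BK 4.6: (-29.538,19.738) -> (-26.285,16.485) [heading=135, draw]
  FD 4.7: (-26.285,16.485) -> (-29.609,19.809) [heading=135, draw]
  FD 8.2: (-29.609,19.809) -> (-35.407,25.607) [heading=135, draw]
  -- iteration 4/6 --
  BK 4.6: (-35.407,25.607) -> (-32.154,22.354) [heading=135, draw]
  FD 4.7: (-32.154,22.354) -> (-35.478,25.678) [heading=135, draw]
  FD 8.2: (-35.478,25.678) -> (-41.276,31.476) [heading=135, draw]
  -- iteration 5/6 --
  BK 4.6: (-41.276,31.476) -> (-38.023,28.223) [heading=135, draw]
  FD 4.7: (-38.023,28.223) -> (-41.347,31.547) [heading=135, draw]
  FD 8.2: (-41.347,31.547) -> (-47.145,37.345) [heading=135, draw]
  -- iteration 6/6 --
  BK 4.6: (-47.145,37.345) -> (-43.892,34.092) [heading=135, draw]
  FD 4.7: (-43.892,34.092) -> (-47.216,37.416) [heading=135, draw]
  FD 8.2: (-47.216,37.416) -> (-53.014,43.214) [heading=135, draw]
]
BK 9.8: (-53.014,43.214) -> (-46.084,36.284) [heading=135, draw]
RT 90: heading 135 -> 45
FD 12.9: (-46.084,36.284) -> (-36.963,45.406) [heading=45, draw]
LT 135: heading 45 -> 180
PU: pen up
Final: pos=(-36.963,45.406), heading=180, 22 segment(s) drawn
Segments drawn: 22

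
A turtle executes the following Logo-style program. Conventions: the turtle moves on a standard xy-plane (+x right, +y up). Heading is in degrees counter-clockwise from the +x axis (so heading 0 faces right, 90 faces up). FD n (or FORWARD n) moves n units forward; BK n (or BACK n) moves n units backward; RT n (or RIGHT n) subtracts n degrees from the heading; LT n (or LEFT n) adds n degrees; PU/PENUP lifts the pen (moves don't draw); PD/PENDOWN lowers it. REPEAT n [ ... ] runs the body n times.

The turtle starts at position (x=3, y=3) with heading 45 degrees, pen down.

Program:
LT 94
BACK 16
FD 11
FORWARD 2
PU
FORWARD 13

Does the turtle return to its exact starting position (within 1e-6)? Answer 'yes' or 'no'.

Executing turtle program step by step:
Start: pos=(3,3), heading=45, pen down
LT 94: heading 45 -> 139
BK 16: (3,3) -> (15.075,-7.497) [heading=139, draw]
FD 11: (15.075,-7.497) -> (6.774,-0.28) [heading=139, draw]
FD 2: (6.774,-0.28) -> (5.264,1.032) [heading=139, draw]
PU: pen up
FD 13: (5.264,1.032) -> (-4.547,9.561) [heading=139, move]
Final: pos=(-4.547,9.561), heading=139, 3 segment(s) drawn

Start position: (3, 3)
Final position: (-4.547, 9.561)
Distance = 10; >= 1e-6 -> NOT closed

Answer: no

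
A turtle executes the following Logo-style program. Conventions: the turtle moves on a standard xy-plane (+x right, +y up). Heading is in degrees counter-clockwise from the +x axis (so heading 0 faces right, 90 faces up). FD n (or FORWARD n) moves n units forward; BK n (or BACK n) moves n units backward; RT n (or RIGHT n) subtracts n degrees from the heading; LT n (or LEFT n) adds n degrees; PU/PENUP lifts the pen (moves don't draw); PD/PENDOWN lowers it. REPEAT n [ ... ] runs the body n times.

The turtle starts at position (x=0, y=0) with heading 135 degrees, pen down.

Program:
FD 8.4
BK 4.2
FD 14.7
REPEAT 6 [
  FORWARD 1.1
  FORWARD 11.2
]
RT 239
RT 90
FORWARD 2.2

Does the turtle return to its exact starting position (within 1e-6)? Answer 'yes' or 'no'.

Answer: no

Derivation:
Executing turtle program step by step:
Start: pos=(0,0), heading=135, pen down
FD 8.4: (0,0) -> (-5.94,5.94) [heading=135, draw]
BK 4.2: (-5.94,5.94) -> (-2.97,2.97) [heading=135, draw]
FD 14.7: (-2.97,2.97) -> (-13.364,13.364) [heading=135, draw]
REPEAT 6 [
  -- iteration 1/6 --
  FD 1.1: (-13.364,13.364) -> (-14.142,14.142) [heading=135, draw]
  FD 11.2: (-14.142,14.142) -> (-22.062,22.062) [heading=135, draw]
  -- iteration 2/6 --
  FD 1.1: (-22.062,22.062) -> (-22.84,22.84) [heading=135, draw]
  FD 11.2: (-22.84,22.84) -> (-30.759,30.759) [heading=135, draw]
  -- iteration 3/6 --
  FD 1.1: (-30.759,30.759) -> (-31.537,31.537) [heading=135, draw]
  FD 11.2: (-31.537,31.537) -> (-39.457,39.457) [heading=135, draw]
  -- iteration 4/6 --
  FD 1.1: (-39.457,39.457) -> (-40.234,40.234) [heading=135, draw]
  FD 11.2: (-40.234,40.234) -> (-48.154,48.154) [heading=135, draw]
  -- iteration 5/6 --
  FD 1.1: (-48.154,48.154) -> (-48.932,48.932) [heading=135, draw]
  FD 11.2: (-48.932,48.932) -> (-56.851,56.851) [heading=135, draw]
  -- iteration 6/6 --
  FD 1.1: (-56.851,56.851) -> (-57.629,57.629) [heading=135, draw]
  FD 11.2: (-57.629,57.629) -> (-65.549,65.549) [heading=135, draw]
]
RT 239: heading 135 -> 256
RT 90: heading 256 -> 166
FD 2.2: (-65.549,65.549) -> (-67.683,66.081) [heading=166, draw]
Final: pos=(-67.683,66.081), heading=166, 16 segment(s) drawn

Start position: (0, 0)
Final position: (-67.683, 66.081)
Distance = 94.593; >= 1e-6 -> NOT closed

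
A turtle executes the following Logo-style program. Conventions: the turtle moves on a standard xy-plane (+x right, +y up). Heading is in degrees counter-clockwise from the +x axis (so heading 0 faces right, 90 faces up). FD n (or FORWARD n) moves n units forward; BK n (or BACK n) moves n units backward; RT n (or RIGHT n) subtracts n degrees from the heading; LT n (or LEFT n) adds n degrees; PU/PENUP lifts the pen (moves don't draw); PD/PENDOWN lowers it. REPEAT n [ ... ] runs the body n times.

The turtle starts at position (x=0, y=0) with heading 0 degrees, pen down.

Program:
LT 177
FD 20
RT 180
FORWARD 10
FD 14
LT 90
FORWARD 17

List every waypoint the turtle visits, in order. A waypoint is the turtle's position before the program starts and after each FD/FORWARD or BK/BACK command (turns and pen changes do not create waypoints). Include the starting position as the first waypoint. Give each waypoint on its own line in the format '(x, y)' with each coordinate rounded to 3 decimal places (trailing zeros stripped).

Executing turtle program step by step:
Start: pos=(0,0), heading=0, pen down
LT 177: heading 0 -> 177
FD 20: (0,0) -> (-19.973,1.047) [heading=177, draw]
RT 180: heading 177 -> 357
FD 10: (-19.973,1.047) -> (-9.986,0.523) [heading=357, draw]
FD 14: (-9.986,0.523) -> (3.995,-0.209) [heading=357, draw]
LT 90: heading 357 -> 87
FD 17: (3.995,-0.209) -> (4.884,16.767) [heading=87, draw]
Final: pos=(4.884,16.767), heading=87, 4 segment(s) drawn
Waypoints (5 total):
(0, 0)
(-19.973, 1.047)
(-9.986, 0.523)
(3.995, -0.209)
(4.884, 16.767)

Answer: (0, 0)
(-19.973, 1.047)
(-9.986, 0.523)
(3.995, -0.209)
(4.884, 16.767)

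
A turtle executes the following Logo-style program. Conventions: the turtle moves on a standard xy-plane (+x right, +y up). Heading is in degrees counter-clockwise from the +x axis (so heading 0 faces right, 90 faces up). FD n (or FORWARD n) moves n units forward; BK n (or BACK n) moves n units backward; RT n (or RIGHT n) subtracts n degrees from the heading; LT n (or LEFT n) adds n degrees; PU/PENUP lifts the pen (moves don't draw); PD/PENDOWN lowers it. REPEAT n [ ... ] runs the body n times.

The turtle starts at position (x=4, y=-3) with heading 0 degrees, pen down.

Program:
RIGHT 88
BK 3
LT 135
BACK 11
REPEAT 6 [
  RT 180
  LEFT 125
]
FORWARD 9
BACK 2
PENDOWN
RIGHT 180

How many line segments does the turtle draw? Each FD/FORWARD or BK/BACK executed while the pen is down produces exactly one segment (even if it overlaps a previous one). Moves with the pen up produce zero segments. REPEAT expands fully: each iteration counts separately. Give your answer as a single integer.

Executing turtle program step by step:
Start: pos=(4,-3), heading=0, pen down
RT 88: heading 0 -> 272
BK 3: (4,-3) -> (3.895,-0.002) [heading=272, draw]
LT 135: heading 272 -> 47
BK 11: (3.895,-0.002) -> (-3.607,-8.047) [heading=47, draw]
REPEAT 6 [
  -- iteration 1/6 --
  RT 180: heading 47 -> 227
  LT 125: heading 227 -> 352
  -- iteration 2/6 --
  RT 180: heading 352 -> 172
  LT 125: heading 172 -> 297
  -- iteration 3/6 --
  RT 180: heading 297 -> 117
  LT 125: heading 117 -> 242
  -- iteration 4/6 --
  RT 180: heading 242 -> 62
  LT 125: heading 62 -> 187
  -- iteration 5/6 --
  RT 180: heading 187 -> 7
  LT 125: heading 7 -> 132
  -- iteration 6/6 --
  RT 180: heading 132 -> 312
  LT 125: heading 312 -> 77
]
FD 9: (-3.607,-8.047) -> (-1.582,0.723) [heading=77, draw]
BK 2: (-1.582,0.723) -> (-2.032,-1.226) [heading=77, draw]
PD: pen down
RT 180: heading 77 -> 257
Final: pos=(-2.032,-1.226), heading=257, 4 segment(s) drawn
Segments drawn: 4

Answer: 4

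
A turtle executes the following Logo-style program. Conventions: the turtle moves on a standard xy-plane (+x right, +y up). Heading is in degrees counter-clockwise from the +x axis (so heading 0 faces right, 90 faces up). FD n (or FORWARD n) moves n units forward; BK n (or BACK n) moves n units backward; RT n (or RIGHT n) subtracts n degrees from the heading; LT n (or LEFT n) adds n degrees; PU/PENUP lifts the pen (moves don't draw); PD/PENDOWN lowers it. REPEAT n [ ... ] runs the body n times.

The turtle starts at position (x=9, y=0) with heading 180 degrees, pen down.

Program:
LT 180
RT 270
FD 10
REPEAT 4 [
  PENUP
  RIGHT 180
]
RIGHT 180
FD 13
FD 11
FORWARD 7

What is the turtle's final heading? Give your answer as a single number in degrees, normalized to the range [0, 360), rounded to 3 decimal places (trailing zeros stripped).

Executing turtle program step by step:
Start: pos=(9,0), heading=180, pen down
LT 180: heading 180 -> 0
RT 270: heading 0 -> 90
FD 10: (9,0) -> (9,10) [heading=90, draw]
REPEAT 4 [
  -- iteration 1/4 --
  PU: pen up
  RT 180: heading 90 -> 270
  -- iteration 2/4 --
  PU: pen up
  RT 180: heading 270 -> 90
  -- iteration 3/4 --
  PU: pen up
  RT 180: heading 90 -> 270
  -- iteration 4/4 --
  PU: pen up
  RT 180: heading 270 -> 90
]
RT 180: heading 90 -> 270
FD 13: (9,10) -> (9,-3) [heading=270, move]
FD 11: (9,-3) -> (9,-14) [heading=270, move]
FD 7: (9,-14) -> (9,-21) [heading=270, move]
Final: pos=(9,-21), heading=270, 1 segment(s) drawn

Answer: 270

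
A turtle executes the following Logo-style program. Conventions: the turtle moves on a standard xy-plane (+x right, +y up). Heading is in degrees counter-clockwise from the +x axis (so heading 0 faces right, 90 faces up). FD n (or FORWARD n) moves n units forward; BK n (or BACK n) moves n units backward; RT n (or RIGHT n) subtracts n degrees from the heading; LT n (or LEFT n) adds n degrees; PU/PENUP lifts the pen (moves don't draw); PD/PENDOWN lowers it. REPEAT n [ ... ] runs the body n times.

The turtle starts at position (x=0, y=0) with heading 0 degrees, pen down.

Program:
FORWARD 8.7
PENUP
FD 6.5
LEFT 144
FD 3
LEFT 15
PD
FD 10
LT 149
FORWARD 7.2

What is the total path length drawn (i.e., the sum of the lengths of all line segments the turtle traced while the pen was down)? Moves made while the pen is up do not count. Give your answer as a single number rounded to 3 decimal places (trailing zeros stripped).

Answer: 25.9

Derivation:
Executing turtle program step by step:
Start: pos=(0,0), heading=0, pen down
FD 8.7: (0,0) -> (8.7,0) [heading=0, draw]
PU: pen up
FD 6.5: (8.7,0) -> (15.2,0) [heading=0, move]
LT 144: heading 0 -> 144
FD 3: (15.2,0) -> (12.773,1.763) [heading=144, move]
LT 15: heading 144 -> 159
PD: pen down
FD 10: (12.773,1.763) -> (3.437,5.347) [heading=159, draw]
LT 149: heading 159 -> 308
FD 7.2: (3.437,5.347) -> (7.87,-0.327) [heading=308, draw]
Final: pos=(7.87,-0.327), heading=308, 3 segment(s) drawn

Segment lengths:
  seg 1: (0,0) -> (8.7,0), length = 8.7
  seg 2: (12.773,1.763) -> (3.437,5.347), length = 10
  seg 3: (3.437,5.347) -> (7.87,-0.327), length = 7.2
Total = 25.9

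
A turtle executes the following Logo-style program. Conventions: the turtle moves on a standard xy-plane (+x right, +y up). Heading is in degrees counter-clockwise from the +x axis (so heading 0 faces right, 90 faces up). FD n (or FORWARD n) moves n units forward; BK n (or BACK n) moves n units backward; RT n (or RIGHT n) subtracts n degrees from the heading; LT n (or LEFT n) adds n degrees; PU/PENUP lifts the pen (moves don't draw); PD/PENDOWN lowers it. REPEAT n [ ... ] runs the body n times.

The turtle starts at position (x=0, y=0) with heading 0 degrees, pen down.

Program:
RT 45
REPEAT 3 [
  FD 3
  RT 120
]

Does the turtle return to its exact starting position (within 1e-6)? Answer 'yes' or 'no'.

Executing turtle program step by step:
Start: pos=(0,0), heading=0, pen down
RT 45: heading 0 -> 315
REPEAT 3 [
  -- iteration 1/3 --
  FD 3: (0,0) -> (2.121,-2.121) [heading=315, draw]
  RT 120: heading 315 -> 195
  -- iteration 2/3 --
  FD 3: (2.121,-2.121) -> (-0.776,-2.898) [heading=195, draw]
  RT 120: heading 195 -> 75
  -- iteration 3/3 --
  FD 3: (-0.776,-2.898) -> (0,0) [heading=75, draw]
  RT 120: heading 75 -> 315
]
Final: pos=(0,0), heading=315, 3 segment(s) drawn

Start position: (0, 0)
Final position: (0, 0)
Distance = 0; < 1e-6 -> CLOSED

Answer: yes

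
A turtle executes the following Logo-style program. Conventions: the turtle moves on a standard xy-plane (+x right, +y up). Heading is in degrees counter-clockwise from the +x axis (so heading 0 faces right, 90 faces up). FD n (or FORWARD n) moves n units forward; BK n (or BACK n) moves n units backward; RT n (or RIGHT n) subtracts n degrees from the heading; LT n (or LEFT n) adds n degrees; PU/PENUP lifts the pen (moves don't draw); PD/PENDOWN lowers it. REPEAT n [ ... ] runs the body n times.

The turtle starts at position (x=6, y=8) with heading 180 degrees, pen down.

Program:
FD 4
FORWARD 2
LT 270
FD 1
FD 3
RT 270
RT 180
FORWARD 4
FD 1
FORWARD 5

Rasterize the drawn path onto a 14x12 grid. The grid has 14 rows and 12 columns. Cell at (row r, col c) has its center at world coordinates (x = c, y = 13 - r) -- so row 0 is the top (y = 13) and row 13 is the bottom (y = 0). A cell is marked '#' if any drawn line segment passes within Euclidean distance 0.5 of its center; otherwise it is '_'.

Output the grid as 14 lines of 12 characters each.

Segment 0: (6,8) -> (2,8)
Segment 1: (2,8) -> (0,8)
Segment 2: (0,8) -> (0,9)
Segment 3: (0,9) -> (0,12)
Segment 4: (0,12) -> (4,12)
Segment 5: (4,12) -> (5,12)
Segment 6: (5,12) -> (10,12)

Answer: ____________
###########_
#___________
#___________
#___________
#######_____
____________
____________
____________
____________
____________
____________
____________
____________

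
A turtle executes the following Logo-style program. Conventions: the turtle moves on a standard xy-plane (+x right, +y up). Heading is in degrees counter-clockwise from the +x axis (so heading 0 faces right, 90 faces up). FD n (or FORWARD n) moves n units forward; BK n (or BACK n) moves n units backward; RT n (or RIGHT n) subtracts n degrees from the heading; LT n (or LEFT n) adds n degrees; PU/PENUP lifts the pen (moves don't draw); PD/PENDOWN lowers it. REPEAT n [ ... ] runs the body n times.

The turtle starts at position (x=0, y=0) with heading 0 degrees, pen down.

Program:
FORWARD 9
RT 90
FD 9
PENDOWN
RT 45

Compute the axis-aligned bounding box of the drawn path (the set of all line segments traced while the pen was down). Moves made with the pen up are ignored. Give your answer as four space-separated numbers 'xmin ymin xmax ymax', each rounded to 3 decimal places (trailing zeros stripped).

Answer: 0 -9 9 0

Derivation:
Executing turtle program step by step:
Start: pos=(0,0), heading=0, pen down
FD 9: (0,0) -> (9,0) [heading=0, draw]
RT 90: heading 0 -> 270
FD 9: (9,0) -> (9,-9) [heading=270, draw]
PD: pen down
RT 45: heading 270 -> 225
Final: pos=(9,-9), heading=225, 2 segment(s) drawn

Segment endpoints: x in {0, 9}, y in {-9, 0}
xmin=0, ymin=-9, xmax=9, ymax=0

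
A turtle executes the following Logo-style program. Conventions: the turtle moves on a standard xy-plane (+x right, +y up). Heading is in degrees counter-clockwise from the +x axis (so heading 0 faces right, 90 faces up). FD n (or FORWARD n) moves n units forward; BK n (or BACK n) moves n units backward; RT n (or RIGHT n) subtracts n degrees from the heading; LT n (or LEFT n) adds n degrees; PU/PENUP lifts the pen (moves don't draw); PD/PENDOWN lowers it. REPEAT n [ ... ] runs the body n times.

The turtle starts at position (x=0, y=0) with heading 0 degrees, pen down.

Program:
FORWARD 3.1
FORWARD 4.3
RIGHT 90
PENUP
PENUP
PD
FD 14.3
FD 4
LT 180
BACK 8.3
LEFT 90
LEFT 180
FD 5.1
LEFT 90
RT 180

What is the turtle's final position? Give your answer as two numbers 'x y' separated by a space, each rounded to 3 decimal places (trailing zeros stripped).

Executing turtle program step by step:
Start: pos=(0,0), heading=0, pen down
FD 3.1: (0,0) -> (3.1,0) [heading=0, draw]
FD 4.3: (3.1,0) -> (7.4,0) [heading=0, draw]
RT 90: heading 0 -> 270
PU: pen up
PU: pen up
PD: pen down
FD 14.3: (7.4,0) -> (7.4,-14.3) [heading=270, draw]
FD 4: (7.4,-14.3) -> (7.4,-18.3) [heading=270, draw]
LT 180: heading 270 -> 90
BK 8.3: (7.4,-18.3) -> (7.4,-26.6) [heading=90, draw]
LT 90: heading 90 -> 180
LT 180: heading 180 -> 0
FD 5.1: (7.4,-26.6) -> (12.5,-26.6) [heading=0, draw]
LT 90: heading 0 -> 90
RT 180: heading 90 -> 270
Final: pos=(12.5,-26.6), heading=270, 6 segment(s) drawn

Answer: 12.5 -26.6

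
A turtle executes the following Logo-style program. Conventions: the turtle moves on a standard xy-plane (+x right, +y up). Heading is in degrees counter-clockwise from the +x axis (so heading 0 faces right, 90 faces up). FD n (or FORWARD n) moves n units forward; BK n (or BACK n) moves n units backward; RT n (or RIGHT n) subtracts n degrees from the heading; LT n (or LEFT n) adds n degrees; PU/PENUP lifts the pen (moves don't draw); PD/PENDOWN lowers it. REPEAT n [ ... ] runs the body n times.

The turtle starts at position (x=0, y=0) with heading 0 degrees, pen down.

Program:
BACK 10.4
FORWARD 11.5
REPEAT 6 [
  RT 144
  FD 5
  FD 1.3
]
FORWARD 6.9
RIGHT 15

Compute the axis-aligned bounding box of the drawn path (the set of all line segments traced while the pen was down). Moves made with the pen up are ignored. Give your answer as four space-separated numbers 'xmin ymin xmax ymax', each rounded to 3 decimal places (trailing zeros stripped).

Executing turtle program step by step:
Start: pos=(0,0), heading=0, pen down
BK 10.4: (0,0) -> (-10.4,0) [heading=0, draw]
FD 11.5: (-10.4,0) -> (1.1,0) [heading=0, draw]
REPEAT 6 [
  -- iteration 1/6 --
  RT 144: heading 0 -> 216
  FD 5: (1.1,0) -> (-2.945,-2.939) [heading=216, draw]
  FD 1.3: (-2.945,-2.939) -> (-3.997,-3.703) [heading=216, draw]
  -- iteration 2/6 --
  RT 144: heading 216 -> 72
  FD 5: (-3.997,-3.703) -> (-2.452,1.052) [heading=72, draw]
  FD 1.3: (-2.452,1.052) -> (-2.05,2.289) [heading=72, draw]
  -- iteration 3/6 --
  RT 144: heading 72 -> 288
  FD 5: (-2.05,2.289) -> (-0.505,-2.467) [heading=288, draw]
  FD 1.3: (-0.505,-2.467) -> (-0.103,-3.703) [heading=288, draw]
  -- iteration 4/6 --
  RT 144: heading 288 -> 144
  FD 5: (-0.103,-3.703) -> (-4.148,-0.764) [heading=144, draw]
  FD 1.3: (-4.148,-0.764) -> (-5.2,0) [heading=144, draw]
  -- iteration 5/6 --
  RT 144: heading 144 -> 0
  FD 5: (-5.2,0) -> (-0.2,0) [heading=0, draw]
  FD 1.3: (-0.2,0) -> (1.1,0) [heading=0, draw]
  -- iteration 6/6 --
  RT 144: heading 0 -> 216
  FD 5: (1.1,0) -> (-2.945,-2.939) [heading=216, draw]
  FD 1.3: (-2.945,-2.939) -> (-3.997,-3.703) [heading=216, draw]
]
FD 6.9: (-3.997,-3.703) -> (-9.579,-7.759) [heading=216, draw]
RT 15: heading 216 -> 201
Final: pos=(-9.579,-7.759), heading=201, 15 segment(s) drawn

Segment endpoints: x in {-10.4, -9.579, -5.2, -4.148, -3.997, -3.997, -2.945, -2.945, -2.452, -2.05, -0.505, -0.2, -0.103, 0, 1.1, 1.1}, y in {-7.759, -3.703, -3.703, -2.939, -2.939, -2.467, -0.764, 0, 0, 0, 0, 1.052, 2.289}
xmin=-10.4, ymin=-7.759, xmax=1.1, ymax=2.289

Answer: -10.4 -7.759 1.1 2.289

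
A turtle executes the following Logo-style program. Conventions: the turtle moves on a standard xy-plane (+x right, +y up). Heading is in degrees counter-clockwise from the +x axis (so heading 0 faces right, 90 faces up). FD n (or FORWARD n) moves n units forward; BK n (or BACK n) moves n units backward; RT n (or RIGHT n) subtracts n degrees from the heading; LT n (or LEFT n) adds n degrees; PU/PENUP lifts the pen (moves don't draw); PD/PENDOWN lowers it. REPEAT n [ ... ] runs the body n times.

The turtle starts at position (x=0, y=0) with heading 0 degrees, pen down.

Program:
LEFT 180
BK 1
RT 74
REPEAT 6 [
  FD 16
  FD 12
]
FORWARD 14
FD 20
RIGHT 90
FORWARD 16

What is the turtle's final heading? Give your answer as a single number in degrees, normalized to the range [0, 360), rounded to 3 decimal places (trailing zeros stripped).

Executing turtle program step by step:
Start: pos=(0,0), heading=0, pen down
LT 180: heading 0 -> 180
BK 1: (0,0) -> (1,0) [heading=180, draw]
RT 74: heading 180 -> 106
REPEAT 6 [
  -- iteration 1/6 --
  FD 16: (1,0) -> (-3.41,15.38) [heading=106, draw]
  FD 12: (-3.41,15.38) -> (-6.718,26.915) [heading=106, draw]
  -- iteration 2/6 --
  FD 16: (-6.718,26.915) -> (-11.128,42.296) [heading=106, draw]
  FD 12: (-11.128,42.296) -> (-14.436,53.831) [heading=106, draw]
  -- iteration 3/6 --
  FD 16: (-14.436,53.831) -> (-18.846,69.211) [heading=106, draw]
  FD 12: (-18.846,69.211) -> (-22.154,80.746) [heading=106, draw]
  -- iteration 4/6 --
  FD 16: (-22.154,80.746) -> (-26.564,96.126) [heading=106, draw]
  FD 12: (-26.564,96.126) -> (-29.871,107.661) [heading=106, draw]
  -- iteration 5/6 --
  FD 16: (-29.871,107.661) -> (-34.282,123.041) [heading=106, draw]
  FD 12: (-34.282,123.041) -> (-37.589,134.577) [heading=106, draw]
  -- iteration 6/6 --
  FD 16: (-37.589,134.577) -> (-41.999,149.957) [heading=106, draw]
  FD 12: (-41.999,149.957) -> (-45.307,161.492) [heading=106, draw]
]
FD 14: (-45.307,161.492) -> (-49.166,174.95) [heading=106, draw]
FD 20: (-49.166,174.95) -> (-54.679,194.175) [heading=106, draw]
RT 90: heading 106 -> 16
FD 16: (-54.679,194.175) -> (-39.299,198.585) [heading=16, draw]
Final: pos=(-39.299,198.585), heading=16, 16 segment(s) drawn

Answer: 16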